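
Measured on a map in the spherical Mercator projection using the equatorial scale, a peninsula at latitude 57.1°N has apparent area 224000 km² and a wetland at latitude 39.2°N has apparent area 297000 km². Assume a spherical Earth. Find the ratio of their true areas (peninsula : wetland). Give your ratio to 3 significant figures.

0.371

Mercator's areal exaggeration is sec²φ; hence true area = (apparent area) · cos²φ.
True area of peninsula: 224000 × cos²(57.1°) = 224000 × 0.2950 = 66090 km².
True area of wetland: 297000 × cos²(39.2°) = 297000 × 0.6005 = 178400 km².
Ratio = 66090 / 178400 ≈ 0.371.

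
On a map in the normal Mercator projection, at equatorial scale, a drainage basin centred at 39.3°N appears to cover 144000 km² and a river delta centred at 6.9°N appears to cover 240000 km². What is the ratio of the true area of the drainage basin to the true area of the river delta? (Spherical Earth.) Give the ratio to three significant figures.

0.365

On Mercator the areal scale is sec²φ, so true area = apparent × cos²φ.
True area of drainage basin: 144000 × cos²(39.3°) = 144000 × 0.5988 = 86230 km².
True area of river delta: 240000 × cos²(6.9°) = 240000 × 0.9856 = 236500 km².
Ratio = 86230 / 236500 ≈ 0.365.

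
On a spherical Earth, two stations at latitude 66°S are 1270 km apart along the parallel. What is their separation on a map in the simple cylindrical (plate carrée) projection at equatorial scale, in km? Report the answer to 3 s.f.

3120 km

For the equirectangular projection with φ₀ = 0 (plate carrée), h = 1 along meridians and k = sec φ along parallels.
Along the parallel, k = sec 66° = 1/0.4067 = 2.459.
Map distance = 1270 × 2.459 ≈ 3120 km.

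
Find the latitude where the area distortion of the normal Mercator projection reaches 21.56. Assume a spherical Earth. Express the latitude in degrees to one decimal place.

77.6°

Mercator areal scale is sec²φ.
sec²φ = 21.56  ⇒  cos²φ = 0.04638  ⇒  cos φ = 0.2154.
φ = arccos(0.2154) ≈ 77.6°.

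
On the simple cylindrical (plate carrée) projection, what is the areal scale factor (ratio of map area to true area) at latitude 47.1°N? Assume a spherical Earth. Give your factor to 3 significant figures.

Plate carrée maps x = Rλ, y = Rφ. The meridian scale is h = 1 and the parallel scale is k = 1/cos φ = sec φ.
Areal scale = h·k = 1 × sec φ; at 47.1°, h = 1.000, k = 1.469, so h·k = 1.469.

1.47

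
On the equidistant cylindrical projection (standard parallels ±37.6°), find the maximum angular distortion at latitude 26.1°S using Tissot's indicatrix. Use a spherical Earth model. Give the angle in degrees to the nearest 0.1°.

7.2°

With standard parallel φ₀ = 37.6°, the equirectangular projection gives x = Rλ cos φ₀, y = Rφ, so h = 1 and k = cos 37.6° / cos φ.
At 26.1°: h = 1.000, k = 0.8823; principal scales a = 1.000, b = 0.8823.
sin(ω/2) = (a − b)/(a + b) = 0.1177/1.882 = 0.06256, so ω = 2 arcsin(0.06256) ≈ 7.2°.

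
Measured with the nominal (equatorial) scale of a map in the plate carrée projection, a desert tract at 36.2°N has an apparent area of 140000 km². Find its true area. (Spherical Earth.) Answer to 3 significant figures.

113000 km²

In the plate carrée (x = Rλ, y = Rφ), meridians are true-scale (h = 1) and parallels are stretched by k = sec φ.
Areal scale = h·k = 1 × sec φ; at 36.2°, h = 1.000, k = 1.239, so h·k = 1.239.
True area = apparent / (areal scale) = 140000 / 1.239 ≈ 113000 km².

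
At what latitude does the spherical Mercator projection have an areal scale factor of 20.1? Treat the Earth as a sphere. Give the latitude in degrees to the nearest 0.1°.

Mercator areal scale is sec²φ.
sec²φ = 20.1  ⇒  cos²φ = 0.04975  ⇒  cos φ = 0.2230.
φ = arccos(0.2230) ≈ 77.1°.

77.1°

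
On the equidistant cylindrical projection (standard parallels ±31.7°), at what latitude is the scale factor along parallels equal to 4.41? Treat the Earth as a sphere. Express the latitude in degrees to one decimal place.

In the equirectangular projection with standard parallel φ₀ = 31.7° (x = Rλ cos φ₀, y = Rφ), meridians are true-scale (h = 1) and the parallel scale is k = cos φ₀ / cos φ.
k = cos φ₀ / cos φ = 4.41  ⇒  cos φ = cos 31.7° / 4.41 = 0.1929.
φ = arccos(0.1929) ≈ 78.9°.

78.9°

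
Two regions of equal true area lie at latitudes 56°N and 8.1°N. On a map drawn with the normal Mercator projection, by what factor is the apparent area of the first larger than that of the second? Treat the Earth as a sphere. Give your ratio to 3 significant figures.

Mercator is conformal with k = sec φ, so areal scale = k² = sec²φ.
At 56°: sec²(56°) = 1/0.5592² = 3.198.
At 8.1°: sec²(8.1°) = 1/0.9900² = 1.020.
Ratio = 3.198/1.020 = cos²(8.1°)/cos²(56°) ≈ 3.13.

3.13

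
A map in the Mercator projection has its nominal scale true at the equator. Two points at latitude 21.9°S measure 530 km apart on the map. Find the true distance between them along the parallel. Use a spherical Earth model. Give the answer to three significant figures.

492 km

For Mercator, h = k = sec φ (a conformal cylindrical projection has a single point scale, 1/cos φ).
Along the parallel at 21.9°, map distances are exaggerated by k = sec 21.9° = 1.078.
True distance = 530 / 1.078 = 530 × cos 21.9° ≈ 492 km.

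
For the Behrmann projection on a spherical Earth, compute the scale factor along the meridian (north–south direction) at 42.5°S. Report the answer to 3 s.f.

0.851

Behrmann is a cylindrical equal-area projection with standard parallels at ±30°. Cylindrical equal-area (φ₀ = 30°): h = cos φ / cos 30° along meridians, k = cos 30° / cos φ along parallels; h·k = 1.
h = cos 42.5° / cos 30° = 0.7373/0.8660 = 0.8513.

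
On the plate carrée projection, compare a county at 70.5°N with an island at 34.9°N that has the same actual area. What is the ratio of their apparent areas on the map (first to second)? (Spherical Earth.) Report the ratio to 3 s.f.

Plate carrée maps x = Rλ, y = Rφ. The meridian scale is h = 1 and the parallel scale is k = 1/cos φ = sec φ.
Areal scale at 70.5°: h·k = 1.000 × 2.996 = 2.996.
Areal scale at 34.9°: h·k = 1.000 × 1.219 = 1.219.
Ratio = 2.996/1.219 ≈ 2.46.

2.46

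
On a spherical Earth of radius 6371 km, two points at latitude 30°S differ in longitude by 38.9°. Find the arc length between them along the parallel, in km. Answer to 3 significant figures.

Arc length along a parallel = R cos φ · Δλ (with Δλ in radians).
= 6371 × cos 30° × (38.9° × π/180) = 6371 × 0.8660 × 0.6789 ≈ 3750 km.

3750 km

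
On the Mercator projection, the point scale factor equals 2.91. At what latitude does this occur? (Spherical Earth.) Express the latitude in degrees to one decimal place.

69.9°

Mercator scale is k = sec φ = 1/cos φ.
1/cos φ = 2.91  ⇒  cos φ = 0.3436  ⇒  φ = arccos(0.3436) ≈ 69.9°.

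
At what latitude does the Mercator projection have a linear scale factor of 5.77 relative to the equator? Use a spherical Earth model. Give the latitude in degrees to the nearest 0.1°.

Mercator scale is k = sec φ = 1/cos φ.
1/cos φ = 5.77  ⇒  cos φ = 0.1733  ⇒  φ = arccos(0.1733) ≈ 80.0°.

80.0°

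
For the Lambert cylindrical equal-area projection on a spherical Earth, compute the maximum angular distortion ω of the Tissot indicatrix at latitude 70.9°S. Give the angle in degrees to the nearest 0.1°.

The Lambert cylindrical equal-area projection is the cylindrical equal-area projection with its standard parallel at the equator (φ₀ = 0). A cylindrical equal-area projection with standard parallel φ₀ has meridian scale h = cos φ / cos φ₀ and parallel scale k = cos φ₀ / cos φ (so areas are preserved, h·k = 1).
At 70.9°: h = 0.3272, k = 3.056; principal scales a = 3.056, b = 0.3272.
sin(ω/2) = (a − b)/(a + b) = 2.729/3.383 = 0.8066, so ω = 2 arcsin(0.8066) ≈ 107.5°.

107.5°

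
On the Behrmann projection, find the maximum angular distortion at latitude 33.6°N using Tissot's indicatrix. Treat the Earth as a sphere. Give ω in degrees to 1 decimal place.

4.5°

Behrmann is a cylindrical equal-area projection with standard parallels at ±30°. For cylindrical equal-area with standard parallel φ₀, h = cos φ / cos φ₀ and k = cos φ₀ / cos φ, so h·k = 1.
At 33.6°: h = 0.9618, k = 1.040; principal scales a = 1.040, b = 0.9618.
sin(ω/2) = (a − b)/(a + b) = 0.07797/2.002 = 0.03896, so ω = 2 arcsin(0.03896) ≈ 4.5°.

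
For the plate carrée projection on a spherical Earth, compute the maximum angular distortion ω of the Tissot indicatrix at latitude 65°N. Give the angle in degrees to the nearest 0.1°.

For the equirectangular projection with φ₀ = 0 (plate carrée), h = 1 along meridians and k = sec φ along parallels.
At 65°: h = 1.000, k = 2.366; principal scales a = 2.366, b = 1.000.
sin(ω/2) = (a − b)/(a + b) = 1.366/3.366 = 0.4059, so ω = 2 arcsin(0.4059) ≈ 47.9°.

47.9°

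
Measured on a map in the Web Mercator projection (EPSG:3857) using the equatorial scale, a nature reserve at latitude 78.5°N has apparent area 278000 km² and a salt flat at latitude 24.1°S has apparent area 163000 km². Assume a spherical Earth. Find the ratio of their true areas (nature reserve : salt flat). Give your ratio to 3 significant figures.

0.0814

Mercator's areal exaggeration is sec²φ; hence true area = (apparent area) · cos²φ.
True area of nature reserve: 278000 × cos²(78.5°) = 278000 × 0.03975 = 11050 km².
True area of salt flat: 163000 × cos²(24.1°) = 163000 × 0.8333 = 135800 km².
Ratio = 11050 / 135800 ≈ 0.0814.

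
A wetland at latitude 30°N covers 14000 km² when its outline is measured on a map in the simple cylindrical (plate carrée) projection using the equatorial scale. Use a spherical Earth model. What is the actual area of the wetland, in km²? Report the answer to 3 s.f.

12100 km²

For the equirectangular projection with φ₀ = 0 (plate carrée), h = 1 along meridians and k = sec φ along parallels.
Areal scale = h·k = 1 × sec φ; at 30°, h = 1.000, k = 1.155, so h·k = 1.155.
True area = apparent / (areal scale) = 14000 / 1.155 ≈ 12100 km².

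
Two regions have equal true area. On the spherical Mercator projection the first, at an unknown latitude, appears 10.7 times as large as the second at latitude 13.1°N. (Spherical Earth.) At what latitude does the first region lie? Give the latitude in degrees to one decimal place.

On Mercator, (apparent₁)/(apparent₂) = sec²φ₁ / sec²φ₂ when true areas are equal.
cos²φ₂ / cos²φ₁ = 10.7  ⇒  cos φ₁ = cos 13.1° / √10.7 = 0.9740/3.271 = 0.2978.
φ₁ = arccos(0.2978) ≈ 72.7°.

72.7°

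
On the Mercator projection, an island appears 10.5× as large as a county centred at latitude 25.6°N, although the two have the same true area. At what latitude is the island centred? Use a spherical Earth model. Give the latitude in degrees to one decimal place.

73.8°

For equal true areas on Mercator, apparent areas scale as sec²φ, so the ratio is cos²φ₂ / cos²φ₁.
cos²φ₂ / cos²φ₁ = 10.5  ⇒  cos φ₁ = cos 25.6° / √10.5 = 0.9018/3.240 = 0.2783.
φ₁ = arccos(0.2783) ≈ 73.8°.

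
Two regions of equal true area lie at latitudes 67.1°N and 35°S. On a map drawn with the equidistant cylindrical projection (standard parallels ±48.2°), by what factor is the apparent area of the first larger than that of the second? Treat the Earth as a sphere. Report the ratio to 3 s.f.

2.11

The equidistant cylindrical projection with φ₀ = 48.2° has h = 1 (meridians true) and k = cos φ₀ / cos φ along parallels.
Areal scale at 67.1°: h·k = 1.000 × 1.713 = 1.713.
Areal scale at 35°: h·k = 1.000 × 0.8137 = 0.8137.
Ratio = 1.713/0.8137 ≈ 2.11.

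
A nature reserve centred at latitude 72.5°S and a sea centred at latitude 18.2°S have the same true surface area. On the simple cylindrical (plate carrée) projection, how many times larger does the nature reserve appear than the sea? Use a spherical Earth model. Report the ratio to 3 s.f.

In the plate carrée (x = Rλ, y = Rφ), meridians are true-scale (h = 1) and parallels are stretched by k = sec φ.
Areal scale at 72.5°: h·k = 1.000 × 3.326 = 3.326.
Areal scale at 18.2°: h·k = 1.000 × 1.053 = 1.053.
Ratio = 3.326/1.053 ≈ 3.16.

3.16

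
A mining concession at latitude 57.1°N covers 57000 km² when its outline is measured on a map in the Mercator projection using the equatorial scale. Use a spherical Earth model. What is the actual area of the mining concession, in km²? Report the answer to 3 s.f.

16800 km²

The Mercator projection is conformal; its linear scale factor is the same in every direction and equals sec φ = 1/cos φ.
Areal scale = k² = sec²φ = 1/cos²(57.1°) = 1/0.5432² = 3.389.
True area = apparent / (areal scale) = 57000 / 3.389 ≈ 16800 km².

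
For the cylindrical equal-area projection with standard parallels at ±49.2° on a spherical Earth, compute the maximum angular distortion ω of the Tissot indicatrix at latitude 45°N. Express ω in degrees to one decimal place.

For cylindrical equal-area with standard parallel φ₀, h = cos φ / cos φ₀ and k = cos φ₀ / cos φ, so h·k = 1.
At 45°: h = 1.082, k = 0.9241; principal scales a = 1.082, b = 0.9241.
sin(ω/2) = (a − b)/(a + b) = 0.1581/2.006 = 0.07880, so ω = 2 arcsin(0.07880) ≈ 9.0°.

9.0°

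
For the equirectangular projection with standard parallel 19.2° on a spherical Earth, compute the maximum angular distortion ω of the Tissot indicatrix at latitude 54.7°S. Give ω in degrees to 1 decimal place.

27.9°

In the equirectangular projection with standard parallel φ₀ = 19.2° (x = Rλ cos φ₀, y = Rφ), meridians are true-scale (h = 1) and the parallel scale is k = cos φ₀ / cos φ.
At 54.7°: h = 1.000, k = 1.634; principal scales a = 1.634, b = 1.000.
sin(ω/2) = (a − b)/(a + b) = 0.6343/2.634 = 0.2408, so ω = 2 arcsin(0.2408) ≈ 27.9°.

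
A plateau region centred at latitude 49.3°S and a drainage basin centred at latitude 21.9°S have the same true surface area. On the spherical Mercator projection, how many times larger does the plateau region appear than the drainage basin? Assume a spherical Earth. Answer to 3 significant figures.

2.02

On Mercator, area is exaggerated by sec²φ = 1/cos²φ.
At 49.3°: sec²(49.3°) = 1/0.6521² = 2.352.
At 21.9°: sec²(21.9°) = 1/0.9278² = 1.162.
Ratio = 2.352/1.162 = cos²(21.9°)/cos²(49.3°) ≈ 2.02.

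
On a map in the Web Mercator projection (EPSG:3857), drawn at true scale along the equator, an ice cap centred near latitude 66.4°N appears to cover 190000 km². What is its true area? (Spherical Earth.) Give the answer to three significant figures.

Mercator is conformal, so the point scale is isotropic: h = k = sec φ = 1/cos φ.
Areal scale = k² = sec²φ = 1/cos²(66.4°) = 1/0.4003² = 6.239.
True area = apparent / (areal scale) = 190000 / 6.239 ≈ 30500 km².

30500 km²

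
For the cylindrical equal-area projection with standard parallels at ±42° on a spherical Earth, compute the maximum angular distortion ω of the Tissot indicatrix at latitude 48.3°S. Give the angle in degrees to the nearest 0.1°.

For cylindrical equal-area with standard parallel φ₀, h = cos φ / cos φ₀ and k = cos φ₀ / cos φ, so h·k = 1.
At 48.3°: h = 0.8952, k = 1.117; principal scales a = 1.117, b = 0.8952.
sin(ω/2) = (a − b)/(a + b) = 0.2220/2.012 = 0.1103, so ω = 2 arcsin(0.1103) ≈ 12.7°.

12.7°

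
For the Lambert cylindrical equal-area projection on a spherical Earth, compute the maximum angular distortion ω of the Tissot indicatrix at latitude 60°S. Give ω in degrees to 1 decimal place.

The Lambert cylindrical equal-area projection is the cylindrical equal-area projection with its standard parallel at the equator (φ₀ = 0). A cylindrical equal-area projection with standard parallel φ₀ has meridian scale h = cos φ / cos φ₀ and parallel scale k = cos φ₀ / cos φ (so areas are preserved, h·k = 1).
At 60°: h = 0.5000, k = 2.000; principal scales a = 2.000, b = 0.5000.
sin(ω/2) = (a − b)/(a + b) = 1.500/2.500 = 0.6000, so ω = 2 arcsin(0.6000) ≈ 73.7°.

73.7°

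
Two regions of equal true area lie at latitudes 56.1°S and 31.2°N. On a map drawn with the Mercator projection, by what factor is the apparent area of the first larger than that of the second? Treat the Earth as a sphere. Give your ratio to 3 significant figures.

On Mercator, area is exaggerated by sec²φ = 1/cos²φ.
At 56.1°: sec²(56.1°) = 1/0.5577² = 3.215.
At 31.2°: sec²(31.2°) = 1/0.8554² = 1.367.
Ratio = 3.215/1.367 = cos²(31.2°)/cos²(56.1°) ≈ 2.35.

2.35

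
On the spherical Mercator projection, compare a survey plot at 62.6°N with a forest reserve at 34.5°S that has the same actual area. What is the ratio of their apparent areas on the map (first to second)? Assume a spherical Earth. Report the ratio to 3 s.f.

3.21

On Mercator, area is exaggerated by sec²φ = 1/cos²φ.
At 62.6°: sec²(62.6°) = 1/0.4602² = 4.722.
At 34.5°: sec²(34.5°) = 1/0.8241² = 1.472.
Ratio = 4.722/1.472 = cos²(34.5°)/cos²(62.6°) ≈ 3.21.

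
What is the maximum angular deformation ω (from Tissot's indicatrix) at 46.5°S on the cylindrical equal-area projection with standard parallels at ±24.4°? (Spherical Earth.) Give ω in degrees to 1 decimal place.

31.7°

For cylindrical equal-area with standard parallel φ₀, h = cos φ / cos φ₀ and k = cos φ₀ / cos φ, so h·k = 1.
At 46.5°: h = 0.7559, k = 1.323; principal scales a = 1.323, b = 0.7559.
sin(ω/2) = (a − b)/(a + b) = 0.5671/2.079 = 0.2728, so ω = 2 arcsin(0.2728) ≈ 31.7°.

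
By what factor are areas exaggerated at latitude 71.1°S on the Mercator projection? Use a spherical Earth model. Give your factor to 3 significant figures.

9.53

The Mercator projection is conformal; its linear scale factor is the same in every direction and equals sec φ = 1/cos φ.
Areal scale = k² = sec²φ = 1/cos²(71.1°) = 1/0.3239² = 9.531.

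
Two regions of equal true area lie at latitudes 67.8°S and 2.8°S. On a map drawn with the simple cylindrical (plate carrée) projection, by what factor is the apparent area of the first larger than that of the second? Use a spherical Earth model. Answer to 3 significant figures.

2.64

In the plate carrée (x = Rλ, y = Rφ), meridians are true-scale (h = 1) and parallels are stretched by k = sec φ.
Areal scale at 67.8°: h·k = 1.000 × 2.647 = 2.647.
Areal scale at 2.8°: h·k = 1.000 × 1.001 = 1.001.
Ratio = 2.647/1.001 ≈ 2.64.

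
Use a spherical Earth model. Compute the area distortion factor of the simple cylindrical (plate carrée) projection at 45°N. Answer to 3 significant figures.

Plate carrée maps x = Rλ, y = Rφ. The meridian scale is h = 1 and the parallel scale is k = 1/cos φ = sec φ.
Areal scale = h·k = 1 × sec φ; at 45°, h = 1.000, k = 1.414, so h·k = 1.414.

1.41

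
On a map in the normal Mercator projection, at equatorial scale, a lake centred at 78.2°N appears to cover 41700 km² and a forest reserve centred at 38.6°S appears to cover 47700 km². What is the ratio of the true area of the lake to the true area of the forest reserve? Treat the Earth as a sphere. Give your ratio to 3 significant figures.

On Mercator the areal scale is sec²φ, so true area = apparent × cos²φ.
True area of lake: 41700 × cos²(78.2°) = 41700 × 0.04182 = 1744 km².
True area of forest reserve: 47700 × cos²(38.6°) = 47700 × 0.6108 = 29130 km².
Ratio = 1744 / 29130 ≈ 0.0599.

0.0599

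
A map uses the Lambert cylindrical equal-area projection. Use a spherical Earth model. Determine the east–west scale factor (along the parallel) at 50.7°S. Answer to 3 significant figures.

The Lambert cylindrical equal-area projection is the cylindrical equal-area projection with its standard parallel at the equator (φ₀ = 0). Cylindrical equal-area (φ₀ = 0°): h = cos φ / cos 0° along meridians, k = cos 0° / cos φ along parallels; h·k = 1.
k = cos 0° / cos 50.7° = 1.000/0.6334 = 1.579.

1.58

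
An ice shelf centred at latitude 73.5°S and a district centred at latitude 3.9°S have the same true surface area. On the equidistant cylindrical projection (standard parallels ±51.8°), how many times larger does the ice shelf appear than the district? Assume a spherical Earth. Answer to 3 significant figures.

3.51

In the equirectangular projection with standard parallel φ₀ = 51.8° (x = Rλ cos φ₀, y = Rφ), meridians are true-scale (h = 1) and the parallel scale is k = cos φ₀ / cos φ.
Areal scale at 73.5°: h·k = 1.000 × 2.177 = 2.177.
Areal scale at 3.9°: h·k = 1.000 × 0.6198 = 0.6198.
Ratio = 2.177/0.6198 ≈ 3.51.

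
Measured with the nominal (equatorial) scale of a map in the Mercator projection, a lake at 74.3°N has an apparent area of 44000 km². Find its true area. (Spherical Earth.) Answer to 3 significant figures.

3220 km²

For Mercator, h = k = sec φ (a conformal cylindrical projection has a single point scale, 1/cos φ).
Areal scale = k² = sec²φ = 1/cos²(74.3°) = 1/0.2706² = 13.66.
True area = apparent / (areal scale) = 44000 / 13.66 ≈ 3220 km².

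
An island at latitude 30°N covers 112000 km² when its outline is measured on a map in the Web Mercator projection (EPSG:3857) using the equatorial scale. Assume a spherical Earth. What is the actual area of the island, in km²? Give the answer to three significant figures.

The Mercator projection is conformal; its linear scale factor is the same in every direction and equals sec φ = 1/cos φ.
Areal scale = k² = sec²φ = 1/cos²(30°) = 1/0.8660² = 1.333.
True area = apparent / (areal scale) = 112000 / 1.333 ≈ 84000 km².

84000 km²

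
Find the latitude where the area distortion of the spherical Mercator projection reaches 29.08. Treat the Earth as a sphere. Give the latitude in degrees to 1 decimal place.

Mercator areal scale is sec²φ.
sec²φ = 29.08  ⇒  cos²φ = 0.03439  ⇒  cos φ = 0.1854.
φ = arccos(0.1854) ≈ 79.3°.

79.3°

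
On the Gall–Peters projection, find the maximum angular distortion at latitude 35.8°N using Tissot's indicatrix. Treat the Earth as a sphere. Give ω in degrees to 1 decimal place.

15.7°

Gall–Peters is a cylindrical equal-area projection with standard parallels at ±45°. A cylindrical equal-area projection with standard parallel φ₀ has meridian scale h = cos φ / cos φ₀ and parallel scale k = cos φ₀ / cos φ (so areas are preserved, h·k = 1).
At 35.8°: h = 1.147, k = 0.8718; principal scales a = 1.147, b = 0.8718.
sin(ω/2) = (a − b)/(a + b) = 0.2752/2.019 = 0.1363, so ω = 2 arcsin(0.1363) ≈ 15.7°.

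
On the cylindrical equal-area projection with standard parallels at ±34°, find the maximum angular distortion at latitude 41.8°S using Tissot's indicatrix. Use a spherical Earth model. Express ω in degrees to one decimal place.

12.2°

Cylindrical equal-area (φ₀ = 34°): h = cos φ / cos 34° along meridians, k = cos 34° / cos φ along parallels; h·k = 1.
At 41.8°: h = 0.8992, k = 1.112; principal scales a = 1.112, b = 0.8992.
sin(ω/2) = (a − b)/(a + b) = 0.2129/2.011 = 0.1058, so ω = 2 arcsin(0.1058) ≈ 12.2°.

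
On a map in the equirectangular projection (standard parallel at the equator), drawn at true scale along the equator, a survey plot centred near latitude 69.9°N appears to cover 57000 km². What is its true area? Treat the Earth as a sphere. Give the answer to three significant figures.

19600 km²

In the plate carrée (x = Rλ, y = Rφ), meridians are true-scale (h = 1) and parallels are stretched by k = sec φ.
Areal scale = h·k = 1 × sec φ; at 69.9°, h = 1.000, k = 2.910, so h·k = 2.910.
True area = apparent / (areal scale) = 57000 / 2.910 ≈ 19600 km².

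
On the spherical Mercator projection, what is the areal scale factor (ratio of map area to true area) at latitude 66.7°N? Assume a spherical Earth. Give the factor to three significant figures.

Mercator is conformal, so the point scale is isotropic: h = k = sec φ = 1/cos φ.
Areal scale = k² = sec²φ = 1/cos²(66.7°) = 1/0.3955² = 6.392.

6.39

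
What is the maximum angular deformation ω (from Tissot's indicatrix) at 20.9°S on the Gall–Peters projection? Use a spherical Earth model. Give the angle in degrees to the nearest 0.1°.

31.5°

Gall–Peters is a cylindrical equal-area projection with standard parallels at ±45°. Cylindrical equal-area (φ₀ = 45°): h = cos φ / cos 45° along meridians, k = cos 45° / cos φ along parallels; h·k = 1.
At 20.9°: h = 1.321, k = 0.7569; principal scales a = 1.321, b = 0.7569.
sin(ω/2) = (a − b)/(a + b) = 0.5643/2.078 = 0.2715, so ω = 2 arcsin(0.2715) ≈ 31.5°.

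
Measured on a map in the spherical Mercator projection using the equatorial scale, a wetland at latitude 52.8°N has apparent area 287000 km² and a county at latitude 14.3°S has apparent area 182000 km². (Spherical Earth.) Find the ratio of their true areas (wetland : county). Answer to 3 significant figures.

Since Mercator area scale is 1/cos²φ, the true area equals the apparent area multiplied by cos²φ.
True area of wetland: 287000 × cos²(52.8°) = 287000 × 0.3655 = 104900 km².
True area of county: 182000 × cos²(14.3°) = 182000 × 0.9390 = 170900 km².
Ratio = 104900 / 170900 ≈ 0.614.

0.614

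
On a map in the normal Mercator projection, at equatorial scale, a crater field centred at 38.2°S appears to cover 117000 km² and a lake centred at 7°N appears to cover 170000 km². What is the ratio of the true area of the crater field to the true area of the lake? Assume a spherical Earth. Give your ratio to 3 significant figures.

Since Mercator area scale is 1/cos²φ, the true area equals the apparent area multiplied by cos²φ.
True area of crater field: 117000 × cos²(38.2°) = 117000 × 0.6176 = 72260 km².
True area of lake: 170000 × cos²(7°) = 170000 × 0.9851 = 167500 km².
Ratio = 72260 / 167500 ≈ 0.431.

0.431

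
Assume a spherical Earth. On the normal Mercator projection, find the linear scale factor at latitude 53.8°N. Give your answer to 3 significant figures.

1.69

The Mercator projection is conformal; its linear scale factor is the same in every direction and equals sec φ = 1/cos φ.
k = 1/cos 53.8° = 1/0.5906 = 1.693.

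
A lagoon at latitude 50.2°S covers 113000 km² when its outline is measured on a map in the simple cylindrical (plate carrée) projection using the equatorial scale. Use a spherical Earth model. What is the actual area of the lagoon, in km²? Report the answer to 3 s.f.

72300 km²

For the equirectangular projection with φ₀ = 0 (plate carrée), h = 1 along meridians and k = sec φ along parallels.
Areal scale = h·k = 1 × sec φ; at 50.2°, h = 1.000, k = 1.562, so h·k = 1.562.
True area = apparent / (areal scale) = 113000 / 1.562 ≈ 72300 km².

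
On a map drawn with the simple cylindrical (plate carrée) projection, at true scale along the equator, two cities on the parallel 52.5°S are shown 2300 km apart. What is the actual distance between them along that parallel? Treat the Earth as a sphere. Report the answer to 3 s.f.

For the equirectangular projection with φ₀ = 0 (plate carrée), h = 1 along meridians and k = sec φ along parallels.
Along the parallel at 52.5°, map distances are exaggerated by k = sec 52.5° = 1.643.
True distance = 2300 / 1.643 = 2300 × cos 52.5° ≈ 1400 km.

1400 km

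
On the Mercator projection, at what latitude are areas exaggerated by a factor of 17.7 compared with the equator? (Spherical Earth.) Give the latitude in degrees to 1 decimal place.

76.2°

Mercator areal scale is sec²φ.
sec²φ = 17.7  ⇒  cos²φ = 0.05650  ⇒  cos φ = 0.2377.
φ = arccos(0.2377) ≈ 76.2°.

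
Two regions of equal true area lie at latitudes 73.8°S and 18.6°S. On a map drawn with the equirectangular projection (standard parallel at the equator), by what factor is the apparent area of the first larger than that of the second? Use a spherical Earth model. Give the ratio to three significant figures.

3.40

For the equirectangular projection with φ₀ = 0 (plate carrée), h = 1 along meridians and k = sec φ along parallels.
Areal scale at 73.8°: h·k = 1.000 × 3.584 = 3.584.
Areal scale at 18.6°: h·k = 1.000 × 1.055 = 1.055.
Ratio = 3.584/1.055 ≈ 3.40.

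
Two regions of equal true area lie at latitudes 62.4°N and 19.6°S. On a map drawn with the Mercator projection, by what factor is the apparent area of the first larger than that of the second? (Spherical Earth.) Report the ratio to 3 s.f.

4.13

Mercator is conformal with k = sec φ, so areal scale = k² = sec²φ.
At 62.4°: sec²(62.4°) = 1/0.4633² = 4.659.
At 19.6°: sec²(19.6°) = 1/0.9421² = 1.127.
Ratio = 4.659/1.127 = cos²(19.6°)/cos²(62.4°) ≈ 4.13.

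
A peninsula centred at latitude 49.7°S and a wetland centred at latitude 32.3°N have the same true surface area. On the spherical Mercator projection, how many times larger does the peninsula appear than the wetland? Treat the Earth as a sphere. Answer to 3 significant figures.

Mercator areal scale is sec²φ.
At 49.7°: sec²(49.7°) = 1/0.6468² = 2.390.
At 32.3°: sec²(32.3°) = 1/0.8453² = 1.400.
Ratio = 2.390/1.400 = cos²(32.3°)/cos²(49.7°) ≈ 1.71.

1.71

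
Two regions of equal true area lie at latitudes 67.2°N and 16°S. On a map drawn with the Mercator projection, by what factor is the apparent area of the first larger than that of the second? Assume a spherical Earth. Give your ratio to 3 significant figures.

6.15

On Mercator, area is exaggerated by sec²φ = 1/cos²φ.
At 67.2°: sec²(67.2°) = 1/0.3875² = 6.659.
At 16°: sec²(16°) = 1/0.9613² = 1.082.
Ratio = 6.659/1.082 = cos²(16°)/cos²(67.2°) ≈ 6.15.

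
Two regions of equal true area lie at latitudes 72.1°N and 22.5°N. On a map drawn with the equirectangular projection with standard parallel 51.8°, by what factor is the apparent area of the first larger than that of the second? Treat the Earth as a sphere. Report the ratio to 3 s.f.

3.01

With standard parallel φ₀ = 51.8°, the equirectangular projection gives x = Rλ cos φ₀, y = Rφ, so h = 1 and k = cos 51.8° / cos φ.
Areal scale at 72.1°: h·k = 1.000 × 2.012 = 2.012.
Areal scale at 22.5°: h·k = 1.000 × 0.6694 = 0.6694.
Ratio = 2.012/0.6694 ≈ 3.01.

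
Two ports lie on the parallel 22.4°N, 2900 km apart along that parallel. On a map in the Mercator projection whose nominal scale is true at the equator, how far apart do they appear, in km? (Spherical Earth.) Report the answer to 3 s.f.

Mercator is conformal, so the point scale is isotropic: h = k = sec φ = 1/cos φ.
Along the parallel, k = sec 22.4° = 1/0.9245 = 1.082.
Map distance = 2900 × 1.082 ≈ 3140 km.

3140 km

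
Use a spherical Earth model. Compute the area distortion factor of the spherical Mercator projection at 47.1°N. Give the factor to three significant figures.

2.16

The Mercator projection is conformal; its linear scale factor is the same in every direction and equals sec φ = 1/cos φ.
Areal scale = k² = sec²φ = 1/cos²(47.1°) = 1/0.6807² = 2.158.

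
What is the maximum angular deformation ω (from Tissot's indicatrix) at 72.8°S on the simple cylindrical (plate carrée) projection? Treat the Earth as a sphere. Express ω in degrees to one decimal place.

Plate carrée maps x = Rλ, y = Rφ. The meridian scale is h = 1 and the parallel scale is k = 1/cos φ = sec φ.
At 72.8°: h = 1.000, k = 3.382; principal scales a = 3.382, b = 1.000.
sin(ω/2) = (a − b)/(a + b) = 2.382/4.382 = 0.5436, so ω = 2 arcsin(0.5436) ≈ 65.9°.

65.9°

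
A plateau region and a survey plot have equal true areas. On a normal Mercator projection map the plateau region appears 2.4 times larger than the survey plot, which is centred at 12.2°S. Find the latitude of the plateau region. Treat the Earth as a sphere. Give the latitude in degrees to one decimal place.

For equal true areas on Mercator, apparent areas scale as sec²φ, so the ratio is cos²φ₂ / cos²φ₁.
cos²φ₂ / cos²φ₁ = 2.4  ⇒  cos φ₁ = cos 12.2° / √2.4 = 0.9774/1.549 = 0.6309.
φ₁ = arccos(0.6309) ≈ 50.9°.

50.9°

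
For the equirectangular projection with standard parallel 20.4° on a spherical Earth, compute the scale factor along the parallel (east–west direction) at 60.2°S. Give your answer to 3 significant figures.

1.89

With standard parallel φ₀ = 20.4°, the equirectangular projection gives x = Rλ cos φ₀, y = Rφ, so h = 1 and k = cos 20.4° / cos φ.
k = cos 20.4° / cos 60.2° = 0.9373/0.4970 = 1.886.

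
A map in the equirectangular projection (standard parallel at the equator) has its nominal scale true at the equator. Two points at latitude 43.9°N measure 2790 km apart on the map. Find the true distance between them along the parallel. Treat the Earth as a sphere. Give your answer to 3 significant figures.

Plate carrée maps x = Rλ, y = Rφ. The meridian scale is h = 1 and the parallel scale is k = 1/cos φ = sec φ.
Along the parallel at 43.9°, map distances are exaggerated by k = sec 43.9° = 1.388.
True distance = 2790 / 1.388 = 2790 × cos 43.9° ≈ 2010 km.

2010 km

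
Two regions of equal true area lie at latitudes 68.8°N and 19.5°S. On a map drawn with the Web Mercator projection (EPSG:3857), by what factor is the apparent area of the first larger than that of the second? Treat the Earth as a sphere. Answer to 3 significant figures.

Mercator is conformal with k = sec φ, so areal scale = k² = sec²φ.
At 68.8°: sec²(68.8°) = 1/0.3616² = 7.647.
At 19.5°: sec²(19.5°) = 1/0.9426² = 1.125.
Ratio = 7.647/1.125 = cos²(19.5°)/cos²(68.8°) ≈ 6.79.

6.79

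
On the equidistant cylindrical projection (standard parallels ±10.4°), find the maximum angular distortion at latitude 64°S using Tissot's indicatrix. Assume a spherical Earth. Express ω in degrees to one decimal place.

45.1°

In the equirectangular projection with standard parallel φ₀ = 10.4° (x = Rλ cos φ₀, y = Rφ), meridians are true-scale (h = 1) and the parallel scale is k = cos φ₀ / cos φ.
At 64°: h = 1.000, k = 2.244; principal scales a = 2.244, b = 1.000.
sin(ω/2) = (a − b)/(a + b) = 1.244/3.244 = 0.3834, so ω = 2 arcsin(0.3834) ≈ 45.1°.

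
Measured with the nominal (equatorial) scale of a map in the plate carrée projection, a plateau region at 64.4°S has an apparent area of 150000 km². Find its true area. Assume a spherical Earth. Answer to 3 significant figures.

64800 km²

Plate carrée maps x = Rλ, y = Rφ. The meridian scale is h = 1 and the parallel scale is k = 1/cos φ = sec φ.
Areal scale = h·k = 1 × sec φ; at 64.4°, h = 1.000, k = 2.314, so h·k = 2.314.
True area = apparent / (areal scale) = 150000 / 2.314 ≈ 64800 km².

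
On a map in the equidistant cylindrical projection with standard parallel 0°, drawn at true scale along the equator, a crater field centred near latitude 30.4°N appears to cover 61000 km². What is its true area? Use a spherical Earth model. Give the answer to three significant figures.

Plate carrée maps x = Rλ, y = Rφ. The meridian scale is h = 1 and the parallel scale is k = 1/cos φ = sec φ.
Areal scale = h·k = 1 × sec φ; at 30.4°, h = 1.000, k = 1.159, so h·k = 1.159.
True area = apparent / (areal scale) = 61000 / 1.159 ≈ 52600 km².

52600 km²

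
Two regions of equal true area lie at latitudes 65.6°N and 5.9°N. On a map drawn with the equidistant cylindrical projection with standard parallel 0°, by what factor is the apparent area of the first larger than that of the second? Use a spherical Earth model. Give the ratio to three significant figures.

In the plate carrée (x = Rλ, y = Rφ), meridians are true-scale (h = 1) and parallels are stretched by k = sec φ.
Areal scale at 65.6°: h·k = 1.000 × 2.421 = 2.421.
Areal scale at 5.9°: h·k = 1.000 × 1.005 = 1.005.
Ratio = 2.421/1.005 ≈ 2.41.

2.41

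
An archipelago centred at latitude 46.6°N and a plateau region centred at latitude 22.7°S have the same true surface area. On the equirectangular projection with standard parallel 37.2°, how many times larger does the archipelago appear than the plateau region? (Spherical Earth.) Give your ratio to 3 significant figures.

With standard parallel φ₀ = 37.2°, the equirectangular projection gives x = Rλ cos φ₀, y = Rφ, so h = 1 and k = cos 37.2° / cos φ.
Areal scale at 46.6°: h·k = 1.000 × 1.159 = 1.159.
Areal scale at 22.7°: h·k = 1.000 × 0.8634 = 0.8634.
Ratio = 1.159/0.8634 ≈ 1.34.

1.34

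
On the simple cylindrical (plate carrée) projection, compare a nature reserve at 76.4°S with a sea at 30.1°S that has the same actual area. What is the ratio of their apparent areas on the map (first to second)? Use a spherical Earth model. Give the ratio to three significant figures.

3.68

Plate carrée maps x = Rλ, y = Rφ. The meridian scale is h = 1 and the parallel scale is k = 1/cos φ = sec φ.
Areal scale at 76.4°: h·k = 1.000 × 4.253 = 4.253.
Areal scale at 30.1°: h·k = 1.000 × 1.156 = 1.156.
Ratio = 4.253/1.156 ≈ 3.68.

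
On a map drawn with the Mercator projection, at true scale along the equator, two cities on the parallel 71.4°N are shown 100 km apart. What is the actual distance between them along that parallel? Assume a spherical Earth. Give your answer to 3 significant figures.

31.9 km

The Mercator projection is conformal; its linear scale factor is the same in every direction and equals sec φ = 1/cos φ.
Along the parallel at 71.4°, map distances are exaggerated by k = sec 71.4° = 3.135.
True distance = 100 / 3.135 = 100 × cos 71.4° ≈ 31.9 km.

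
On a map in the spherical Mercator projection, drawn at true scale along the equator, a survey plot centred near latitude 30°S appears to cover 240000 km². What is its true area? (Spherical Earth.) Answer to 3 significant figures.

The Mercator projection is conformal; its linear scale factor is the same in every direction and equals sec φ = 1/cos φ.
Areal scale = k² = sec²φ = 1/cos²(30°) = 1/0.8660² = 1.333.
True area = apparent / (areal scale) = 240000 / 1.333 ≈ 180000 km².

180000 km²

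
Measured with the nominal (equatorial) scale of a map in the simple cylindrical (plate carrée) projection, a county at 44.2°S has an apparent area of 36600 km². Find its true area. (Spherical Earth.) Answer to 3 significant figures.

26200 km²

In the plate carrée (x = Rλ, y = Rφ), meridians are true-scale (h = 1) and parallels are stretched by k = sec φ.
Areal scale = h·k = 1 × sec φ; at 44.2°, h = 1.000, k = 1.395, so h·k = 1.395.
True area = apparent / (areal scale) = 36600 / 1.395 ≈ 26200 km².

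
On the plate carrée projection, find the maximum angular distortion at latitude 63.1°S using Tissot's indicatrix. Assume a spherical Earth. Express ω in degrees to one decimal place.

44.3°

For the equirectangular projection with φ₀ = 0 (plate carrée), h = 1 along meridians and k = sec φ along parallels.
At 63.1°: h = 1.000, k = 2.210; principal scales a = 2.210, b = 1.000.
sin(ω/2) = (a − b)/(a + b) = 1.210/3.210 = 0.3770, so ω = 2 arcsin(0.3770) ≈ 44.3°.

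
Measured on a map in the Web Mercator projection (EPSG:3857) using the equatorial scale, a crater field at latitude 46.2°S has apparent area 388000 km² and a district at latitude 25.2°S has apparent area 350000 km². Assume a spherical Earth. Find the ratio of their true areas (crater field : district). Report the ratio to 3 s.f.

On Mercator the areal scale is sec²φ, so true area = apparent × cos²φ.
True area of crater field: 388000 × cos²(46.2°) = 388000 × 0.4791 = 185900 km².
True area of district: 350000 × cos²(25.2°) = 350000 × 0.8187 = 286500 km².
Ratio = 185900 / 286500 ≈ 0.649.

0.649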